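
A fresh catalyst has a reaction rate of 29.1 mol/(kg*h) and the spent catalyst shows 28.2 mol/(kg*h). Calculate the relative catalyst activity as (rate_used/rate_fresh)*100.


Activity (%) = (rate_used / rate_fresh) * 100
rate_used = 28.2, rate_fresh = 29.1
= (28.2 / 29.1) * 100
= 0.9691 * 100 = 96.91

96.91 %


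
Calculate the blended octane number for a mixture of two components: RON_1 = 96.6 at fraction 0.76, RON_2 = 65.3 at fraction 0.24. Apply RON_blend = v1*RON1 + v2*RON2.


Linear blending: RON_blend = sum(vi * RONi)
Contribution 1: 0.76 * 96.6 = 73.416
Contribution 2: 0.24 * 65.3 = 15.672
RON_blend = 73.416 + 15.672 = 89.088

89.088


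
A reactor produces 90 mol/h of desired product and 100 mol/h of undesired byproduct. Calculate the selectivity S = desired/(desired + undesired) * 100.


Selectivity = desired / (desired + undesired) * 100
Total products = 90 + 100 = 190 mol/h
S = 90 / 190 * 100
= 0.4737 * 100
= 47.37 %

47.37 %


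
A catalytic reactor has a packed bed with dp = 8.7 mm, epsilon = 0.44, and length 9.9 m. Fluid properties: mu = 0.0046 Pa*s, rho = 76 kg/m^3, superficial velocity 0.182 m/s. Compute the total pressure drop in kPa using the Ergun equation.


dp = 8.7 mm = 0.0087 m
Viscous term = 150*0.0046*0.182*(1-0.44)^2 / (0.0087^2*0.44^3) = 6108.01
Inertial term = 1.75*76*0.182^2*(1-0.44) / (0.0087*0.44^3) = 3328.93
dP/L = 6108.01 + 3328.93 = 9436.94 Pa/m
dP = 9436.94 * 9.9 / 1000 = 93.43 kPa

93.43 kPa


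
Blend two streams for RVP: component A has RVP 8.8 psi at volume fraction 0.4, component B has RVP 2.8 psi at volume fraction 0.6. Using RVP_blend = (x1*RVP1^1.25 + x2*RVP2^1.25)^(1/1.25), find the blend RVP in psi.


Chevron index: RVP_blend = (sum xi*RVPi^1.25)^(1/1.25)
RVP^1.25 terms: 0.4 * 8.8^1.25 + 0.6 * 2.8^1.25 = 8.23586
RVP_blend = 8.23586^(1/1.25) = 5.402

5.402 psi


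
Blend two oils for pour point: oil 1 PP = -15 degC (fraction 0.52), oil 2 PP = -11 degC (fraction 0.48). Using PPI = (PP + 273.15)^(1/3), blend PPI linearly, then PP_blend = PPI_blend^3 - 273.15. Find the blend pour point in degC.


PPI_1 = (-15 + 273.15)^(1/3) = 6.36733
PPI_2 = (-11 + 273.15)^(1/3) = 6.400049
PPI_blend = 0.52 * 6.36733 + 0.48 * 6.400049 = 6.383035
PP_blend = 6.383035^3 - 273.15 = 260.0649 - 273.15 = -13.09

-13.09 degC


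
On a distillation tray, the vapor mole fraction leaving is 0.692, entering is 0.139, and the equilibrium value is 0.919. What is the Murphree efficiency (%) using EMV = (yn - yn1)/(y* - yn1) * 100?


Murphree vapor efficiency: EMV = (y_n - y_(n-1)) / (y*_n - y_(n-1)) * 100
EMV = (0.692 - 0.139) / (0.919 - 0.139) * 100 = 0.553 / 0.78 * 100 = 70.90

70.90 %


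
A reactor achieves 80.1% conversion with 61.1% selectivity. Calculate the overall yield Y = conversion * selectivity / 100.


Overall yield = conversion (%) * selectivity (%) / 100
Conversion = 80.1%, Selectivity = 61.1%
Y = 80.1 * 61.1 / 100
= 48.9411 %

48.9411 %


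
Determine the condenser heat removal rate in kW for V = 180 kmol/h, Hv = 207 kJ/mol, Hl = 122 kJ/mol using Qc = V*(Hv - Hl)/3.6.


Qc = 180 * (207 - 122) / 3.6 = 180 * 85 / 3.6 = 4250

4250 kW


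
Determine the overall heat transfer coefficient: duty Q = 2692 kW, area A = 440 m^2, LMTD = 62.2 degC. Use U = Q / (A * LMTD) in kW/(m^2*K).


From Q = U*A*LMTD, U = Q / (A * LMTD)
U = 2692 / (440 * 62.2) = 2692 / 27368 = 0.09836

0.09836 kW/(m^2*K)


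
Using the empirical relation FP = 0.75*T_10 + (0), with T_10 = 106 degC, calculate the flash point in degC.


FP = 0.75 * 106 + (0) = 79.5

79.5 degC


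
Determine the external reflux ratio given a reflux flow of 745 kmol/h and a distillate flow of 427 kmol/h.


Reflux ratio definition: R = L / D (liquid returned / distillate withdrawn)
L = 745 kmol/h, D = 427 kmol/h
R = 745 / 427 = 1.745

1.745


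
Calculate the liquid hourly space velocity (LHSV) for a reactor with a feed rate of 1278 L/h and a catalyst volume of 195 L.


LHSV = volumetric feed rate / catalyst volume
= 1278 L/h / 195 L
= 6.554 h^-1

6.554 h^-1


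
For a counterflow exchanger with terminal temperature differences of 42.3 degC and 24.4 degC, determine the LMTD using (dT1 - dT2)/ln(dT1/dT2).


LMTD = (dT1 - dT2) / ln(dT1/dT2)
= (42.3 - 24.4) / ln(42.3 / 24.4) = 17.9 / 0.550204 = 32.53

32.53 degC


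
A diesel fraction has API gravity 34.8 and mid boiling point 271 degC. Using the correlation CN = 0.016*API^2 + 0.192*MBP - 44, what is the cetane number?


CN = 0.016 * 34.8^2 + 0.192 * 271 - 44
CN = 19.37664 + 52.032 - 44 = 27.40864

27.40864


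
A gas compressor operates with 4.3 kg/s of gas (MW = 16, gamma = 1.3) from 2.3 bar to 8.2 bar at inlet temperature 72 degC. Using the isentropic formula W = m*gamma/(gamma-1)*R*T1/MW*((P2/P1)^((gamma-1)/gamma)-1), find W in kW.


Isentropic work: W = m*(gamma/(gamma-1))*(R*T1/MW)*((P2/P1)^((gamma-1)/gamma) - 1)
T1 = 72 + 273.15 = 345.15 K
Pressure ratio = 8.2 / 2.3 = 3.56522
Exponent = (1.3 - 1)/1.3 = 0.230769
(P2/P1)^exp - 1 = 3.56522^0.230769 - 1 = 0.340925
W = 4.3 * 1.3 / 0.3 * 8.314 * 345.15 / 16 * 0.340925 = 1139

1139 kW


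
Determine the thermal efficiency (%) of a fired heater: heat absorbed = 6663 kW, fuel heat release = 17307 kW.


Furnace efficiency = Q_absorbed / Q_fuel * 100
= 6663 / 17307 * 100 = 38.50

38.50 %


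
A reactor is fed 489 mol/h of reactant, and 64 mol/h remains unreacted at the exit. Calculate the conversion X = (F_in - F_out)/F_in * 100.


X = (F_in - F_out) / F_in * 100
Moles reacted = 489 - 64 = 425
X = 425 / 489 * 100
= 0.8691 * 100
= 86.91 %

86.91 %


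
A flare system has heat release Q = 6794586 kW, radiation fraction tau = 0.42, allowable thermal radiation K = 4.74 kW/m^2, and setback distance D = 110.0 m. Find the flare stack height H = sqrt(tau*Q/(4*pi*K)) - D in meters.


tau*Q/(4*pi*K) = 0.42 * 6794586 / (4 * pi * 4.74) = 47909.8
sqrt(47909.8) = 218.883
H = 218.883 - 110.0 = 108.9

108.9 m


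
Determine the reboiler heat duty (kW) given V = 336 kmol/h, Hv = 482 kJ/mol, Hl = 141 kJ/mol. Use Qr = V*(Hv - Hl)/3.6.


Qr = 336 * (482 - 141) / 3.6 = 336 * 341 / 3.6 = 31830

31830 kW


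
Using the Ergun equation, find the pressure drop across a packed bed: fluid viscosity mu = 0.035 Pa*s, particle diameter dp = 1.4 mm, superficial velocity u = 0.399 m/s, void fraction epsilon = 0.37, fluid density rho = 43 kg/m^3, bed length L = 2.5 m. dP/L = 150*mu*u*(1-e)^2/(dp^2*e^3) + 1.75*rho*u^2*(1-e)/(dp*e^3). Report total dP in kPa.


dp = 1.4 mm = 0.0014 m
Viscous term = 150*0.035*0.399*(1-0.37)^2 / (0.0014^2*0.37^3) = 8374370
Inertial term = 1.75*43*0.399^2*(1-0.37) / (0.0014*0.37^3) = 106429
dP/L = 8374370 + 106429 = 8480800 Pa/m
dP = 8480800 * 2.5 / 1000 = 21200 kPa

21200 kPa


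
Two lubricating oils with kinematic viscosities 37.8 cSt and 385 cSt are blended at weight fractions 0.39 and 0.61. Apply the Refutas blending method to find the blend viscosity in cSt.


Refutas method: VBN_i = 14.534*ln(ln(visc_i + 0.8)) + 10.975, blended linearly by mass fraction; since VBN is linear in VBI_i = ln(ln(visc_i + 0.8)) and the fractions sum to 1, blend VBI directly: visc = exp(exp(VBI_blend)) - 0.8
VBI_1 = ln(ln(37.8 + 0.8)) = 1.29562
VBI_2 = ln(ln(385 + 0.8)) = 1.78428
VBI_blend = 0.39 * 1.29562 + 0.61 * 1.78428 = 1.5937
visc_blend = exp(exp(1.5937)) - 0.8 = 136.5

136.5 cSt


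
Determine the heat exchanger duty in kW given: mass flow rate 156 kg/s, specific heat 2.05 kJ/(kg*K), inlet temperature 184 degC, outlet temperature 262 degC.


Q = m_dot * cp * delta_T
delta_T = 262 - 184 = 78 K
Q = 156 * 2.05 * 78
= 319.8 * 78
= 24944.4 kW

24944.4 kW


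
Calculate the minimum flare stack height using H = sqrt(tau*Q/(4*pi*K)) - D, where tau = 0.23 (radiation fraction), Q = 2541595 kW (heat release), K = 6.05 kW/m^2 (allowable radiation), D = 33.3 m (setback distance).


tau*Q/(4*pi*K) = 0.23 * 2541595 / (4 * pi * 6.05) = 7688.98
sqrt(7688.98) = 87.6868
H = 87.6868 - 33.3 = 54.39

54.39 m


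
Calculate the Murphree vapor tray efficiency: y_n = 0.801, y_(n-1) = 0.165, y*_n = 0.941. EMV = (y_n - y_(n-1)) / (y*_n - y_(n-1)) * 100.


Murphree vapor efficiency: EMV = (y_n - y_(n-1)) / (y*_n - y_(n-1)) * 100
EMV = (0.801 - 0.165) / (0.941 - 0.165) * 100 = 0.636 / 0.776 * 100 = 81.96

81.96 %


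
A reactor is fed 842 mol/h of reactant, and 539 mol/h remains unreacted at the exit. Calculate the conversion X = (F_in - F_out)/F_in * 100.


X = (F_in - F_out) / F_in * 100
Moles reacted = 842 - 539 = 303
X = 303 / 842 * 100
= 0.3599 * 100
= 35.99 %

35.99 %


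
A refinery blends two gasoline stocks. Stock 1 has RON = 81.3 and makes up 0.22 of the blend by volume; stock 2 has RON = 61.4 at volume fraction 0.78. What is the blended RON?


Linear blending: RON_blend = sum(vi * RONi)
Contribution 1: 0.22 * 81.3 = 17.886
Contribution 2: 0.78 * 61.4 = 47.892
RON_blend = 17.886 + 47.892 = 65.778

65.778


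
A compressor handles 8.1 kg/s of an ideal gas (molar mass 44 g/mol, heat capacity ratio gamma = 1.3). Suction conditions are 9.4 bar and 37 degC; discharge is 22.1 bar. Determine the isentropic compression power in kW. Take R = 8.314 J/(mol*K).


Isentropic work: W = m*(gamma/(gamma-1))*(R*T1/MW)*((P2/P1)^((gamma-1)/gamma) - 1)
T1 = 37 + 273.15 = 310.15 K
Pressure ratio = 22.1 / 9.4 = 2.35106
Exponent = (1.3 - 1)/1.3 = 0.230769
(P2/P1)^exp - 1 = 2.35106^0.230769 - 1 = 0.218081
W = 8.1 * 1.3 / 0.3 * 8.314 * 310.15 / 44 * 0.218081 = 448.6

448.6 kW


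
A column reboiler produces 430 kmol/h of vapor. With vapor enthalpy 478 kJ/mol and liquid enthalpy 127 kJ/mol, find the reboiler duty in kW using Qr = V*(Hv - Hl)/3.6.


Qr = 430 * (478 - 127) / 3.6 = 430 * 351 / 3.6 = 41920

41920 kW


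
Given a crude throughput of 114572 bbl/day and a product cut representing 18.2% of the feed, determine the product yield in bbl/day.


Crude throughput = 114572 bbl/day
Fraction yield = 18.2%
yield = throughput * fraction / 100
yield = 114572 * 18.2 / 100 = 20852.104

20852.104 bbl/day


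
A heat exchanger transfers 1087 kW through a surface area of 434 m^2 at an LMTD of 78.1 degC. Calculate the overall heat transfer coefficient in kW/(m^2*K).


From Q = U*A*LMTD, U = Q / (A * LMTD)
U = 1087 / (434 * 78.1) = 1087 / 33895.4 = 0.03207

0.03207 kW/(m^2*K)


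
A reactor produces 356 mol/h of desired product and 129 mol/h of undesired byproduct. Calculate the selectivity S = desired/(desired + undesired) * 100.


Selectivity = desired / (desired + undesired) * 100
Total products = 356 + 129 = 485 mol/h
S = 356 / 485 * 100
= 0.7340 * 100
= 73.40 %

73.40 %


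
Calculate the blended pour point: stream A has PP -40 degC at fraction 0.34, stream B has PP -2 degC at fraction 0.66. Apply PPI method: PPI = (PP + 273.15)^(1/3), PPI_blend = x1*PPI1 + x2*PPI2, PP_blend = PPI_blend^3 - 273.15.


PPI_1 = (-40 + 273.15)^(1/3) = 6.15477
PPI_2 = (-2 + 273.15)^(1/3) = 6.472467
PPI_blend = 0.34 * 6.15477 + 0.66 * 6.472467 = 6.36445
PP_blend = 6.36445^3 - 273.15 = 257.7998 - 273.15 = -15.35

-15.35 degC


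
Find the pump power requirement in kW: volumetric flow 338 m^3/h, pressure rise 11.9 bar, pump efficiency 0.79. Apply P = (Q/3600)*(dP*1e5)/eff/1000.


Q = 338 / 3600 = 0.0938889 m^3/s
P = 0.0938889 * (11.9 * 1e5) / 0.79 / 1000 = 141.4

141.4 kW


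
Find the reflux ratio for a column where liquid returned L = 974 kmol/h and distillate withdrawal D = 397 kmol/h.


Reflux ratio definition: R = L / D (liquid returned / distillate withdrawn)
L = 974 kmol/h, D = 397 kmol/h
R = 974 / 397 = 2.453

2.453


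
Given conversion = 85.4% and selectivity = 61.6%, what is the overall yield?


Overall yield = conversion (%) * selectivity (%) / 100
Conversion = 85.4%, Selectivity = 61.6%
Y = 85.4 * 61.6 / 100
= 52.6064 %

52.6064 %


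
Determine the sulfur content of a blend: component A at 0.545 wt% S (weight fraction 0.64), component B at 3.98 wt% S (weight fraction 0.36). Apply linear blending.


Linear sulfur blending: S_blend = x1*S1 + x2*S2
Contribution 1: 0.64 * 0.545 = 0.3488 wt%
Contribution 2: 0.36 * 3.98 = 1.4328 wt%
S_blend = 0.3488 + 1.4328 = 1.7816

1.7816 wt%


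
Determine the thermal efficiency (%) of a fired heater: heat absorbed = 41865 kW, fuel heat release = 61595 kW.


Furnace efficiency = Q_absorbed / Q_fuel * 100
= 41865 / 61595 * 100 = 67.97

67.97 %


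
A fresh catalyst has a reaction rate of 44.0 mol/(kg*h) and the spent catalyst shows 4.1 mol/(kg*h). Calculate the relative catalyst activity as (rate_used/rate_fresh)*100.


Activity (%) = (rate_used / rate_fresh) * 100
rate_used = 4.1, rate_fresh = 44.0
= (4.1 / 44.0) * 100
= 0.09318 * 100 = 9.318

9.318 %


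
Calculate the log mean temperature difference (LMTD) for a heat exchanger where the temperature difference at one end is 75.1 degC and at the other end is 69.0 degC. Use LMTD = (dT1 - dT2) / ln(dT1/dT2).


LMTD = (dT1 - dT2) / ln(dT1/dT2)
= (75.1 - 69.0) / ln(75.1 / 69.0) = 6.1 / 0.0847141 = 72.01

72.01 degC


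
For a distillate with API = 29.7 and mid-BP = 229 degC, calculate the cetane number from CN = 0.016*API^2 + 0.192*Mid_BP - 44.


CN = 0.016 * 29.7^2 + 0.192 * 229 - 44
CN = 14.11344 + 43.968 - 44 = 14.08144

14.08144


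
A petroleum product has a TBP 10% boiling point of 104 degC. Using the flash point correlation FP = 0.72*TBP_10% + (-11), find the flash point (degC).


FP = 0.72 * 104 + (-11) = 63.88

63.88 degC


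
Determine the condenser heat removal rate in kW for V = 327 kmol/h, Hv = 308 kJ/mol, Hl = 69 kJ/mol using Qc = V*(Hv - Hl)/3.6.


Qc = 327 * (308 - 69) / 3.6 = 327 * 239 / 3.6 = 21710

21710 kW


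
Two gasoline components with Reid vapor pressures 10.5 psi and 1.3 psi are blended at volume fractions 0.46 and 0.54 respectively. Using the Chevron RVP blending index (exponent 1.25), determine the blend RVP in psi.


Chevron index: RVP_blend = (sum xi*RVPi^1.25)^(1/1.25)
RVP^1.25 terms: 0.46 * 10.5^1.25 + 0.54 * 1.3^1.25 = 9.44409
RVP_blend = 9.44409^(1/1.25) = 6.027

6.027 psi


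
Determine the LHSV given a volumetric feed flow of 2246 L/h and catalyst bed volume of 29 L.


LHSV = volumetric feed rate / catalyst volume
= 2246 L/h / 29 L
= 77.45 h^-1

77.45 h^-1


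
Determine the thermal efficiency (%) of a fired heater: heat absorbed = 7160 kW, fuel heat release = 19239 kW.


Furnace efficiency = Q_absorbed / Q_fuel * 100
= 7160 / 19239 * 100 = 37.22

37.22 %


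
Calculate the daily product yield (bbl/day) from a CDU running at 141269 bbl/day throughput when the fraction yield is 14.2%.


Crude throughput = 141269 bbl/day
Fraction yield = 14.2%
yield = throughput * fraction / 100
yield = 141269 * 14.2 / 100 = 20060.198

20060.198 bbl/day


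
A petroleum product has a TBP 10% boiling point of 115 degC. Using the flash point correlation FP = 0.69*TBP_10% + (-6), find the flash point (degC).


FP = 0.69 * 115 + (-6) = 73.35

73.35 degC


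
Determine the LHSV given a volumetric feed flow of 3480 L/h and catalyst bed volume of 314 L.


LHSV = volumetric feed rate / catalyst volume
= 3480 L/h / 314 L
= 11.08 h^-1

11.08 h^-1


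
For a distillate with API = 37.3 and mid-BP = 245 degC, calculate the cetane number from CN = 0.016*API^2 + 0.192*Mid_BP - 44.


CN = 0.016 * 37.3^2 + 0.192 * 245 - 44
CN = 22.26064 + 47.04 - 44 = 25.30064

25.30064


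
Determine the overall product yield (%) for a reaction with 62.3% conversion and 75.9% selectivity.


Overall yield = conversion (%) * selectivity (%) / 100
Conversion = 62.3%, Selectivity = 75.9%
Y = 62.3 * 75.9 / 100
= 47.2857 %

47.2857 %


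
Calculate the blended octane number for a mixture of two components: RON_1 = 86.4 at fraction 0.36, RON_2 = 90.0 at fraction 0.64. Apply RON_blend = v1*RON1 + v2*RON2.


Linear blending: RON_blend = sum(vi * RONi)
Contribution 1: 0.36 * 86.4 = 31.104
Contribution 2: 0.64 * 90.0 = 57.6
RON_blend = 31.104 + 57.6 = 88.704

88.704


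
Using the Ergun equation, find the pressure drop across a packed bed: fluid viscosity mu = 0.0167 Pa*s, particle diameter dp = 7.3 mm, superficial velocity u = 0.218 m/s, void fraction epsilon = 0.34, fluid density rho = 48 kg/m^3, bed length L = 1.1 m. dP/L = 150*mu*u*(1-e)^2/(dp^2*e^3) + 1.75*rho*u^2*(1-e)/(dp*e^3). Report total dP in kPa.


dp = 7.3 mm = 0.0073 m
Viscous term = 150*0.0167*0.218*(1-0.34)^2 / (0.0073^2*0.34^3) = 113572
Inertial term = 1.75*48*0.218^2*(1-0.34) / (0.0073*0.34^3) = 9182.83
dP/L = 113572 + 9182.83 = 122755 Pa/m
dP = 122755 * 1.1 / 1000 = 135.0 kPa

135.0 kPa


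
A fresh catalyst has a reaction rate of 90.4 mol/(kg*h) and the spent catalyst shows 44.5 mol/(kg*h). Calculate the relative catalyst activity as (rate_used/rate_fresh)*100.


Activity (%) = (rate_used / rate_fresh) * 100
rate_used = 44.5, rate_fresh = 90.4
= (44.5 / 90.4) * 100
= 0.4923 * 100 = 49.23

49.23 %


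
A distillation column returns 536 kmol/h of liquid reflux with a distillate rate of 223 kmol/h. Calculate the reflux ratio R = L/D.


Reflux ratio definition: R = L / D (liquid returned / distillate withdrawn)
L = 536 kmol/h, D = 223 kmol/h
R = 536 / 223 = 2.404

2.404


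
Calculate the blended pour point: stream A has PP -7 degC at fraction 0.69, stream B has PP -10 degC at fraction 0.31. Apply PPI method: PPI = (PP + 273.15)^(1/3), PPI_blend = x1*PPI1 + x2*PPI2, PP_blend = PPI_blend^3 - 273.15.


PPI_1 = (-7 + 273.15)^(1/3) = 6.432436
PPI_2 = (-10 + 273.15)^(1/3) = 6.408176
PPI_blend = 0.69 * 6.432436 + 0.31 * 6.408176 = 6.424915
PP_blend = 6.424915^3 - 273.15 = 265.2175 - 273.15 = -7.93

-7.93 degC


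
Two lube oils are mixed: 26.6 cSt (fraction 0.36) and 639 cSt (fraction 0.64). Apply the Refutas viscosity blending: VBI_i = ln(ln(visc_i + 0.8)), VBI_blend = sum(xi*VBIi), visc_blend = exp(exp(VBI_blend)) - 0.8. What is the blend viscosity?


Refutas method: VBN_i = 14.534*ln(ln(visc_i + 0.8)) + 10.975, blended linearly by mass fraction; since VBN is linear in VBI_i = ln(ln(visc_i + 0.8)) and the fractions sum to 1, blend VBI directly: visc = exp(exp(VBI_blend)) - 0.8
VBI_1 = ln(ln(26.6 + 0.8)) = 1.19711
VBI_2 = ln(ln(639 + 0.8)) = 1.86581
VBI_blend = 0.36 * 1.19711 + 0.64 * 1.86581 = 1.62508
visc_blend = exp(exp(1.62508)) - 0.8 = 159.8

159.8 cSt


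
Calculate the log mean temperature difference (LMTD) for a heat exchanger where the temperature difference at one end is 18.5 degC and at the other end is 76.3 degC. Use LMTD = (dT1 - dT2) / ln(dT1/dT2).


LMTD = (dT1 - dT2) / ln(dT1/dT2)
= (18.5 - 76.3) / ln(18.5 / 76.3) = -57.8 / -1.4169 = 40.79

40.79 degC


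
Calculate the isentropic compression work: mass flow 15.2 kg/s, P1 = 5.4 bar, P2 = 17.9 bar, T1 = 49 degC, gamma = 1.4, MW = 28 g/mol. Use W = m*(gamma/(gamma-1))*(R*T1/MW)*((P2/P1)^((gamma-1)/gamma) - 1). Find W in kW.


Isentropic work: W = m*(gamma/(gamma-1))*(R*T1/MW)*((P2/P1)^((gamma-1)/gamma) - 1)
T1 = 49 + 273.15 = 322.15 K
Pressure ratio = 17.9 / 5.4 = 3.31481
Exponent = (1.4 - 1)/1.4 = 0.285714
(P2/P1)^exp - 1 = 3.31481^0.285714 - 1 = 0.408323
W = 15.2 * 1.4 / 0.4 * 8.314 * 322.15 / 28 * 0.408323 = 2078

2078 kW


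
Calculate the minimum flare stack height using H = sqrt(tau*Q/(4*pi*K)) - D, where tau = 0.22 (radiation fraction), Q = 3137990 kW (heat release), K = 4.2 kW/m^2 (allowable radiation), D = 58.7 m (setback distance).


tau*Q/(4*pi*K) = 0.22 * 3137990 / (4 * pi * 4.2) = 13080.2
sqrt(13080.2) = 114.369
H = 114.369 - 58.7 = 55.67

55.67 m


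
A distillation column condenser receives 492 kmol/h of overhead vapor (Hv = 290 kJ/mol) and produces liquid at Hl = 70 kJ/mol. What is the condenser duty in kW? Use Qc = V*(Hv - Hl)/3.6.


Qc = 492 * (290 - 70) / 3.6 = 492 * 220 / 3.6 = 30070

30070 kW


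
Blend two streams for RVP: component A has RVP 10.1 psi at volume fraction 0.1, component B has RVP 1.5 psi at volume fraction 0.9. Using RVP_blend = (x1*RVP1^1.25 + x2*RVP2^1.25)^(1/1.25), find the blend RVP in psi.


Chevron index: RVP_blend = (sum xi*RVPi^1.25)^(1/1.25)
RVP^1.25 terms: 0.1 * 10.1^1.25 + 0.9 * 1.5^1.25 = 3.29456
RVP_blend = 3.29456^(1/1.25) = 2.596

2.596 psi


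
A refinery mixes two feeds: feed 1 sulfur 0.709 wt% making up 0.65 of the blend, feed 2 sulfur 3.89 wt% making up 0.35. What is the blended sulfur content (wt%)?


Linear sulfur blending: S_blend = x1*S1 + x2*S2
Contribution 1: 0.65 * 0.709 = 0.46085 wt%
Contribution 2: 0.35 * 3.89 = 1.3615 wt%
S_blend = 0.46085 + 1.3615 = 1.82235

1.82235 wt%


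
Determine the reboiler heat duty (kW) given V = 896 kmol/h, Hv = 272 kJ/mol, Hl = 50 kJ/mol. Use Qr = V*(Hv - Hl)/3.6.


Qr = 896 * (272 - 50) / 3.6 = 896 * 222 / 3.6 = 55250

55250 kW


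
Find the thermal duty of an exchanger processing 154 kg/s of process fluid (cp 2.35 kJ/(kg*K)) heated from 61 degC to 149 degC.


Q = m_dot * cp * delta_T
delta_T = 149 - 61 = 88 K
Q = 154 * 2.35 * 88
= 361.9 * 88
= 31847.2 kW

31847.2 kW


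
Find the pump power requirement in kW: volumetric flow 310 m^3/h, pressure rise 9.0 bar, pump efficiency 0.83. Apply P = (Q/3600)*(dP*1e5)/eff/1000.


Q = 310 / 3600 = 0.0861111 m^3/s
P = 0.0861111 * (9.0 * 1e5) / 0.83 / 1000 = 93.37

93.37 kW


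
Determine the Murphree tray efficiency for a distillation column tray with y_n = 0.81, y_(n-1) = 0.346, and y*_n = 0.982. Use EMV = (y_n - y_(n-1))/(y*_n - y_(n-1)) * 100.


Murphree vapor efficiency: EMV = (y_n - y_(n-1)) / (y*_n - y_(n-1)) * 100
EMV = (0.81 - 0.346) / (0.982 - 0.346) * 100 = 0.464 / 0.636 * 100 = 72.96

72.96 %


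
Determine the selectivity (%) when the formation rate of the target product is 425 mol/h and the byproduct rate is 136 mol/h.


Selectivity = desired / (desired + undesired) * 100
Total products = 425 + 136 = 561 mol/h
S = 425 / 561 * 100
= 0.7576 * 100
= 75.76 %

75.76 %


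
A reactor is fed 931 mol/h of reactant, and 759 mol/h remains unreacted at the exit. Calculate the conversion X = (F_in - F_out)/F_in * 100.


X = (F_in - F_out) / F_in * 100
Moles reacted = 931 - 759 = 172
X = 172 / 931 * 100
= 0.1847 * 100
= 18.47 %

18.47 %


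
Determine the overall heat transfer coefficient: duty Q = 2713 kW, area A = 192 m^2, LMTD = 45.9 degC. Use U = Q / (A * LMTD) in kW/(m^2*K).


From Q = U*A*LMTD, U = Q / (A * LMTD)
U = 2713 / (192 * 45.9) = 2713 / 8812.8 = 0.3078

0.3078 kW/(m^2*K)


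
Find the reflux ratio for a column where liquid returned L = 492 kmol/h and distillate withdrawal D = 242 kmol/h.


Reflux ratio definition: R = L / D (liquid returned / distillate withdrawn)
L = 492 kmol/h, D = 242 kmol/h
R = 492 / 242 = 2.033

2.033


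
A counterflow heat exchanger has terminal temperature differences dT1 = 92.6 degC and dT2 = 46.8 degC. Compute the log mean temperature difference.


LMTD = (dT1 - dT2) / ln(dT1/dT2)
= (92.6 - 46.8) / ln(92.6 / 46.8) = 45.8 / 0.682406 = 67.12

67.12 degC


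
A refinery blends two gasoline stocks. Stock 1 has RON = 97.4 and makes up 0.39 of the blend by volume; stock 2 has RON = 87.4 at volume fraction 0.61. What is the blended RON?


Linear blending: RON_blend = sum(vi * RONi)
Contribution 1: 0.39 * 97.4 = 37.986
Contribution 2: 0.61 * 87.4 = 53.314
RON_blend = 37.986 + 53.314 = 91.3

91.3


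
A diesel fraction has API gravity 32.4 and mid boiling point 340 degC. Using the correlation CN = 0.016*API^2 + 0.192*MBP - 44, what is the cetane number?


CN = 0.016 * 32.4^2 + 0.192 * 340 - 44
CN = 16.79616 + 65.28 - 44 = 38.07616

38.07616


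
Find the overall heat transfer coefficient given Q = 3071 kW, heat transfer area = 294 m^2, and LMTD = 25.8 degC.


From Q = U*A*LMTD, U = Q / (A * LMTD)
U = 3071 / (294 * 25.8) = 3071 / 7585.2 = 0.4049

0.4049 kW/(m^2*K)


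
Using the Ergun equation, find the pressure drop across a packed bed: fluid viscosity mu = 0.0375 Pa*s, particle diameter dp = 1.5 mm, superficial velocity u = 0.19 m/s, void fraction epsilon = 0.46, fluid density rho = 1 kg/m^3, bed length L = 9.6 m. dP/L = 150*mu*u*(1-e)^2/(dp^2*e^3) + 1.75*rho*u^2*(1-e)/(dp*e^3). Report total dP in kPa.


dp = 1.5 mm = 0.0015 m
Viscous term = 150*0.0375*0.19*(1-0.46)^2 / (0.0015^2*0.46^3) = 1423010
Inertial term = 1.75*1*0.19^2*(1-0.46) / (0.0015*0.46^3) = 233.655
dP/L = 1423010 + 233.655 = 1423240 Pa/m
dP = 1423240 * 9.6 / 1000 = 13660 kPa

13660 kPa


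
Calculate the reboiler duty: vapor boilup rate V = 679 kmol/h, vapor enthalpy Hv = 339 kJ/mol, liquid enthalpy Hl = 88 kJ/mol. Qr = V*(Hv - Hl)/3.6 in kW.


Qr = 679 * (339 - 88) / 3.6 = 679 * 251 / 3.6 = 47340

47340 kW


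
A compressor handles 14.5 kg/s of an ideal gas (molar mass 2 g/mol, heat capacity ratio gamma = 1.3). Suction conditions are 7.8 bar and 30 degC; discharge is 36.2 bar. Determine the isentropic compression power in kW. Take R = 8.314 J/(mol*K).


Isentropic work: W = m*(gamma/(gamma-1))*(R*T1/MW)*((P2/P1)^((gamma-1)/gamma) - 1)
T1 = 30 + 273.15 = 303.15 K
Pressure ratio = 36.2 / 7.8 = 4.64103
Exponent = (1.3 - 1)/1.3 = 0.230769
(P2/P1)^exp - 1 = 4.64103^0.230769 - 1 = 0.425063
W = 14.5 * 1.3 / 0.3 * 8.314 * 303.15 / 2 * 0.425063 = 33660

33660 kW


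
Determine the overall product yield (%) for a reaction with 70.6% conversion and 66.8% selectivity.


Overall yield = conversion (%) * selectivity (%) / 100
Conversion = 70.6%, Selectivity = 66.8%
Y = 70.6 * 66.8 / 100
= 47.1608 %

47.1608 %


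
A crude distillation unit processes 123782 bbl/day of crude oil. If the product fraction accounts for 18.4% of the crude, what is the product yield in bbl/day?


Crude throughput = 123782 bbl/day
Fraction yield = 18.4%
yield = throughput * fraction / 100
yield = 123782 * 18.4 / 100 = 22775.888

22775.888 bbl/day


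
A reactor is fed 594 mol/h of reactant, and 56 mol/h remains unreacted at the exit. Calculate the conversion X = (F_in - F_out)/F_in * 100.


X = (F_in - F_out) / F_in * 100
Moles reacted = 594 - 56 = 538
X = 538 / 594 * 100
= 0.9057 * 100
= 90.57 %

90.57 %


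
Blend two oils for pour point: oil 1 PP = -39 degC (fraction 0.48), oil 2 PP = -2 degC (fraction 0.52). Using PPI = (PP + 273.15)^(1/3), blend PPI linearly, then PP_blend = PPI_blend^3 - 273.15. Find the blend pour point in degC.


PPI_1 = (-39 + 273.15)^(1/3) = 6.163557
PPI_2 = (-2 + 273.15)^(1/3) = 6.472467
PPI_blend = 0.48 * 6.163557 + 0.52 * 6.472467 = 6.32419
PP_blend = 6.32419^3 - 273.15 = 252.9384 - 273.15 = -20.21

-20.21 degC


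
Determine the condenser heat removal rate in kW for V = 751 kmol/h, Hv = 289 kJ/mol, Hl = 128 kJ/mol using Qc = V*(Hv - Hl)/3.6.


Qc = 751 * (289 - 128) / 3.6 = 751 * 161 / 3.6 = 33590

33590 kW


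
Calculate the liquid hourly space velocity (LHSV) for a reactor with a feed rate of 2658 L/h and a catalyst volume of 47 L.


LHSV = volumetric feed rate / catalyst volume
= 2658 L/h / 47 L
= 56.55 h^-1

56.55 h^-1


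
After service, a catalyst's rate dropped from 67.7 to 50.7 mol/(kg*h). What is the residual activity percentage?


Activity (%) = (rate_used / rate_fresh) * 100
rate_used = 50.7, rate_fresh = 67.7
= (50.7 / 67.7) * 100
= 0.7489 * 100 = 74.89

74.89 %


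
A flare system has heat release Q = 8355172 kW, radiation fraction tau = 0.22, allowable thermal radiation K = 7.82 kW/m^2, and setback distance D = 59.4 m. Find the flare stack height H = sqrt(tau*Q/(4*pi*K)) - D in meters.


tau*Q/(4*pi*K) = 0.22 * 8355172 / (4 * pi * 7.82) = 18705.2
sqrt(18705.2) = 136.767
H = 136.767 - 59.4 = 77.37

77.37 m


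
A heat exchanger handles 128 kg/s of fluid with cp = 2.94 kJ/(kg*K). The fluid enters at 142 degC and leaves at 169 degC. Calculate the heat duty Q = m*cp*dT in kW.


Q = m_dot * cp * delta_T
delta_T = 169 - 142 = 27 K
Q = 128 * 2.94 * 27
= 376.32 * 27
= 10160.64 kW

10160.64 kW


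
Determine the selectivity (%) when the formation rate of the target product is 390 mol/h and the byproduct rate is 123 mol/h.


Selectivity = desired / (desired + undesired) * 100
Total products = 390 + 123 = 513 mol/h
S = 390 / 513 * 100
= 0.7602 * 100
= 76.02 %

76.02 %


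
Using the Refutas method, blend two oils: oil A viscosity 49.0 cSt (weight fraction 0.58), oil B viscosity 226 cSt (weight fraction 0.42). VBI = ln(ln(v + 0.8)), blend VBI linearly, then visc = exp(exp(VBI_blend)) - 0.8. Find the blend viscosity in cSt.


Refutas method: VBN_i = 14.534*ln(ln(visc_i + 0.8)) + 10.975, blended linearly by mass fraction; since VBN is linear in VBI_i = ln(ln(visc_i + 0.8)) and the fractions sum to 1, blend VBI directly: visc = exp(exp(VBI_blend)) - 0.8
VBI_1 = ln(ln(49.0 + 0.8)) = 1.36303
VBI_2 = ln(ln(226 + 0.8)) = 1.69085
VBI_blend = 0.58 * 1.36303 + 0.42 * 1.69085 = 1.50071
visc_blend = exp(exp(1.50071)) - 0.8 = 87.87

87.87 cSt


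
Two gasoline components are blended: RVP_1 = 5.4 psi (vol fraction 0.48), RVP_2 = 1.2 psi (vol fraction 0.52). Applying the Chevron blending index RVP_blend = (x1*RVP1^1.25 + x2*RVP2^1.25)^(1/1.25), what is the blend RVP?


Chevron index: RVP_blend = (sum xi*RVPi^1.25)^(1/1.25)
RVP^1.25 terms: 0.48 * 5.4^1.25 + 0.52 * 1.2^1.25 = 4.60434
RVP_blend = 4.60434^(1/1.25) = 3.393

3.393 psi


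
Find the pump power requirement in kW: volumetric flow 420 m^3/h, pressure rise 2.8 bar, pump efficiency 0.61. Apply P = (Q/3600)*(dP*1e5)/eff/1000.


Q = 420 / 3600 = 0.116667 m^3/s
P = 0.116667 * (2.8 * 1e5) / 0.61 / 1000 = 53.55

53.55 kW


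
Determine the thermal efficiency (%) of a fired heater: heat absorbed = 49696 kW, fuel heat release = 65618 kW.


Furnace efficiency = Q_absorbed / Q_fuel * 100
= 49696 / 65618 * 100 = 75.74

75.74 %


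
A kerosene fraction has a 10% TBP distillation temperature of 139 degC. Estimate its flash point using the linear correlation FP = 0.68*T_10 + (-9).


FP = 0.68 * 139 + (-9) = 85.52

85.52 degC


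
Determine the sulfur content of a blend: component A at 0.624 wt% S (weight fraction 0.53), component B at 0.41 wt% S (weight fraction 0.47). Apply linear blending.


Linear sulfur blending: S_blend = x1*S1 + x2*S2
Contribution 1: 0.53 * 0.624 = 0.33072 wt%
Contribution 2: 0.47 * 0.41 = 0.1927 wt%
S_blend = 0.33072 + 0.1927 = 0.52342

0.52342 wt%


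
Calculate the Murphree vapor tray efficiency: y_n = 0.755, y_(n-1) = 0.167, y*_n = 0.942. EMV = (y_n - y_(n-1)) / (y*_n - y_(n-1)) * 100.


Murphree vapor efficiency: EMV = (y_n - y_(n-1)) / (y*_n - y_(n-1)) * 100
EMV = (0.755 - 0.167) / (0.942 - 0.167) * 100 = 0.588 / 0.775 * 100 = 75.87

75.87 %


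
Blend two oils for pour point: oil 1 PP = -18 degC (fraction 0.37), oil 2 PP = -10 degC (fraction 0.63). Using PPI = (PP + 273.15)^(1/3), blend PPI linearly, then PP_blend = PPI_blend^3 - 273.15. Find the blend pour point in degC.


PPI_1 = (-18 + 273.15)^(1/3) = 6.342569
PPI_2 = (-10 + 273.15)^(1/3) = 6.408176
PPI_blend = 0.37 * 6.342569 + 0.63 * 6.408176 = 6.383901
PP_blend = 6.383901^3 - 273.15 = 260.1707 - 273.15 = -12.98

-12.98 degC


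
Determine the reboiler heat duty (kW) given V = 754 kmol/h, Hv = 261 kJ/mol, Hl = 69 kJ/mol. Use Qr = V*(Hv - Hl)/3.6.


Qr = 754 * (261 - 69) / 3.6 = 754 * 192 / 3.6 = 40210

40210 kW


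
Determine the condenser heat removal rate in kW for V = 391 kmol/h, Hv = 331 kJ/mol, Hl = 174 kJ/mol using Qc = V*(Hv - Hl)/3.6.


Qc = 391 * (331 - 174) / 3.6 = 391 * 157 / 3.6 = 17050

17050 kW


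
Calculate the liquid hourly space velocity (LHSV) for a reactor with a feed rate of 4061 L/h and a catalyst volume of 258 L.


LHSV = volumetric feed rate / catalyst volume
= 4061 L/h / 258 L
= 15.74 h^-1

15.74 h^-1


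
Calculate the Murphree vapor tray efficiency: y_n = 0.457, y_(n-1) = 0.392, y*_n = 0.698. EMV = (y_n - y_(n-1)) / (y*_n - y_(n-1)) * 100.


Murphree vapor efficiency: EMV = (y_n - y_(n-1)) / (y*_n - y_(n-1)) * 100
EMV = (0.457 - 0.392) / (0.698 - 0.392) * 100 = 0.065 / 0.306 * 100 = 21.24

21.24 %


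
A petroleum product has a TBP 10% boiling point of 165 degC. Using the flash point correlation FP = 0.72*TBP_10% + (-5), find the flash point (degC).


FP = 0.72 * 165 + (-5) = 113.8

113.8 degC


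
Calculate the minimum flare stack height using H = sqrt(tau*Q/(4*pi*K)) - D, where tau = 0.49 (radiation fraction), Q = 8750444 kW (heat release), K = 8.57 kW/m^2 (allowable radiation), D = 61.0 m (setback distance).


tau*Q/(4*pi*K) = 0.49 * 8750444 / (4 * pi * 8.57) = 39814
sqrt(39814) = 199.534
H = 199.534 - 61.0 = 138.5

138.5 m


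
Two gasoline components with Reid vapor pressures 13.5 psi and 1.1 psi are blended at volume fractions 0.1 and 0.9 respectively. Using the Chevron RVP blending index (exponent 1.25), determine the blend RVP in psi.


Chevron index: RVP_blend = (sum xi*RVPi^1.25)^(1/1.25)
RVP^1.25 terms: 0.1 * 13.5^1.25 + 0.9 * 1.1^1.25 = 3.60159
RVP_blend = 3.60159^(1/1.25) = 2.787

2.787 psi


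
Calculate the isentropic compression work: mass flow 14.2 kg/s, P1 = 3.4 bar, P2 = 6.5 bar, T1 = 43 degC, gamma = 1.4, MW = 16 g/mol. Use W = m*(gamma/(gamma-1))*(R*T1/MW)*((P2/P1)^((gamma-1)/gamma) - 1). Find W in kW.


Isentropic work: W = m*(gamma/(gamma-1))*(R*T1/MW)*((P2/P1)^((gamma-1)/gamma) - 1)
T1 = 43 + 273.15 = 316.15 K
Pressure ratio = 6.5 / 3.4 = 1.91176
Exponent = (1.4 - 1)/1.4 = 0.285714
(P2/P1)^exp - 1 = 1.91176^0.285714 - 1 = 0.203398
W = 14.2 * 1.4 / 0.4 * 8.314 * 316.15 / 16 * 0.203398 = 1661

1661 kW


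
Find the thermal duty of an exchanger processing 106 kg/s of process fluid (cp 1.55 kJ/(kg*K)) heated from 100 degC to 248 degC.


Q = m_dot * cp * delta_T
delta_T = 248 - 100 = 148 K
Q = 106 * 1.55 * 148
= 164.3 * 148
= 24316.4 kW

24316.4 kW


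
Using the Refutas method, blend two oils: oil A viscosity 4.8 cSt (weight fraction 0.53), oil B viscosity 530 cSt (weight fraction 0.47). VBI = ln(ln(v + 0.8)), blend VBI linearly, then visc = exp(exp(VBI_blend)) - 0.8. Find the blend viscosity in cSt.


Refutas method: VBN_i = 14.534*ln(ln(visc_i + 0.8)) + 10.975, blended linearly by mass fraction; since VBN is linear in VBI_i = ln(ln(visc_i + 0.8)) and the fractions sum to 1, blend VBI directly: visc = exp(exp(VBI_blend)) - 0.8
VBI_1 = ln(ln(4.8 + 0.8)) = 0.543931
VBI_2 = ln(ln(530 + 0.8)) = 1.83648
VBI_blend = 0.53 * 0.543931 + 0.47 * 1.83648 = 1.15143
visc_blend = exp(exp(1.15143)) - 0.8 = 22.83

22.83 cSt


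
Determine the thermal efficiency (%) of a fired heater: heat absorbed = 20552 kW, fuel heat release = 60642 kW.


Furnace efficiency = Q_absorbed / Q_fuel * 100
= 20552 / 60642 * 100 = 33.89

33.89 %


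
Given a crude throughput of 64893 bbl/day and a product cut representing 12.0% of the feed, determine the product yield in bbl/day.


Crude throughput = 64893 bbl/day
Fraction yield = 12.0%
yield = throughput * fraction / 100
yield = 64893 * 12.0 / 100 = 7787.16

7787.16 bbl/day


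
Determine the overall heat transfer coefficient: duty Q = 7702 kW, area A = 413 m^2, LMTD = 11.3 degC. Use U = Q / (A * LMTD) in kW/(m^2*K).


From Q = U*A*LMTD, U = Q / (A * LMTD)
U = 7702 / (413 * 11.3) = 7702 / 4666.9 = 1.650

1.650 kW/(m^2*K)


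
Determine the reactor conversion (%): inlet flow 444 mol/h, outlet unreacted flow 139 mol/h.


X = (F_in - F_out) / F_in * 100
Moles reacted = 444 - 139 = 305
X = 305 / 444 * 100
= 0.6869 * 100
= 68.69 %

68.69 %


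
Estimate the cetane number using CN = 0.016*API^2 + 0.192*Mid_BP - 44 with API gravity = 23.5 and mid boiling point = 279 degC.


CN = 0.016 * 23.5^2 + 0.192 * 279 - 44
CN = 8.836 + 53.568 - 44 = 18.404

18.404


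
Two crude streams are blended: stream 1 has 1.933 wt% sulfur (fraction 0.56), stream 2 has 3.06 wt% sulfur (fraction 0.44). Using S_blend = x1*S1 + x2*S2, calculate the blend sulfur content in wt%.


Linear sulfur blending: S_blend = x1*S1 + x2*S2
Contribution 1: 0.56 * 1.933 = 1.08248 wt%
Contribution 2: 0.44 * 3.06 = 1.3464 wt%
S_blend = 1.08248 + 1.3464 = 2.42888

2.42888 wt%


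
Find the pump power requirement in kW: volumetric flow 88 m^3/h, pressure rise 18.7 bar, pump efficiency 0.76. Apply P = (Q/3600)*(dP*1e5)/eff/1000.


Q = 88 / 3600 = 0.0244444 m^3/s
P = 0.0244444 * (18.7 * 1e5) / 0.76 / 1000 = 60.15

60.15 kW


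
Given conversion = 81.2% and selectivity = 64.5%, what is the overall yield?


Overall yield = conversion (%) * selectivity (%) / 100
Conversion = 81.2%, Selectivity = 64.5%
Y = 81.2 * 64.5 / 100
= 52.374 %

52.374 %


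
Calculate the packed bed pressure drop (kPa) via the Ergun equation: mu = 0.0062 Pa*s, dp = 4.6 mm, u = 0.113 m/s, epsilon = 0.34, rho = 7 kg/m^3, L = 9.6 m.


dp = 4.6 mm = 0.0046 m
Viscous term = 150*0.0062*0.113*(1-0.34)^2 / (0.0046^2*0.34^3) = 55042.3
Inertial term = 1.75*7*0.113^2*(1-0.34) / (0.0046*0.34^3) = 571.008
dP/L = 55042.3 + 571.008 = 55613.3 Pa/m
dP = 55613.3 * 9.6 / 1000 = 533.9 kPa

533.9 kPa


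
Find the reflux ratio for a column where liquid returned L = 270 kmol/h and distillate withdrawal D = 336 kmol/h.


Reflux ratio definition: R = L / D (liquid returned / distillate withdrawn)
L = 270 kmol/h, D = 336 kmol/h
R = 270 / 336 = 0.8036

0.8036


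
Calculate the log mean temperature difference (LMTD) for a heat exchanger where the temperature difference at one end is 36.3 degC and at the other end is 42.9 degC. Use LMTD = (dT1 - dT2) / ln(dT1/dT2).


LMTD = (dT1 - dT2) / ln(dT1/dT2)
= (36.3 - 42.9) / ln(36.3 / 42.9) = -6.6 / -0.167054 = 39.51

39.51 degC


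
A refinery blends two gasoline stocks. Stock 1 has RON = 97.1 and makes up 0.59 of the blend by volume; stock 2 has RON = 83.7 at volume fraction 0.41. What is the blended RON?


Linear blending: RON_blend = sum(vi * RONi)
Contribution 1: 0.59 * 97.1 = 57.289
Contribution 2: 0.41 * 83.7 = 34.317
RON_blend = 57.289 + 34.317 = 91.606

91.606


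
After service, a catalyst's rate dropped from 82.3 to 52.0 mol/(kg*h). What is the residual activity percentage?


Activity (%) = (rate_used / rate_fresh) * 100
rate_used = 52.0, rate_fresh = 82.3
= (52.0 / 82.3) * 100
= 0.6318 * 100 = 63.18

63.18 %


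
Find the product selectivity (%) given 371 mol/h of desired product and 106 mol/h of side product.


Selectivity = desired / (desired + undesired) * 100
Total products = 371 + 106 = 477 mol/h
S = 371 / 477 * 100
= 0.7778 * 100
= 77.78 %

77.78 %


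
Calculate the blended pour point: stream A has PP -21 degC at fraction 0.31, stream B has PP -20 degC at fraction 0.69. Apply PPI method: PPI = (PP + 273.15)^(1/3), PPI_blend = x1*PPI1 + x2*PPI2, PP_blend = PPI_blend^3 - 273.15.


PPI_1 = (-21 + 273.15)^(1/3) = 6.317613
PPI_2 = (-20 + 273.15)^(1/3) = 6.325953
PPI_blend = 0.31 * 6.317613 + 0.69 * 6.325953 = 6.323368
PP_blend = 6.323368^3 - 273.15 = 252.8398 - 273.15 = -20.31

-20.31 degC


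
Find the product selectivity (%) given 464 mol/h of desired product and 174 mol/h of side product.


Selectivity = desired / (desired + undesired) * 100
Total products = 464 + 174 = 638 mol/h
S = 464 / 638 * 100
= 0.7273 * 100
= 72.73 %

72.73 %


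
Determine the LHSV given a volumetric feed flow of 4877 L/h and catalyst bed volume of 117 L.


LHSV = volumetric feed rate / catalyst volume
= 4877 L/h / 117 L
= 41.68 h^-1

41.68 h^-1


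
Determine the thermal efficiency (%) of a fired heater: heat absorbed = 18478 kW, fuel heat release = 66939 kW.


Furnace efficiency = Q_absorbed / Q_fuel * 100
= 18478 / 66939 * 100 = 27.60

27.60 %


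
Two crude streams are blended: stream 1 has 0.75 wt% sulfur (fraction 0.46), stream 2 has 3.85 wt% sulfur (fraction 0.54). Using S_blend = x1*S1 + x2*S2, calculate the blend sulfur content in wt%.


Linear sulfur blending: S_blend = x1*S1 + x2*S2
Contribution 1: 0.46 * 0.75 = 0.345 wt%
Contribution 2: 0.54 * 3.85 = 2.079 wt%
S_blend = 0.345 + 2.079 = 2.424

2.424 wt%


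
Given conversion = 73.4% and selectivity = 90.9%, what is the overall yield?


Overall yield = conversion (%) * selectivity (%) / 100
Conversion = 73.4%, Selectivity = 90.9%
Y = 73.4 * 90.9 / 100
= 66.7206 %

66.7206 %


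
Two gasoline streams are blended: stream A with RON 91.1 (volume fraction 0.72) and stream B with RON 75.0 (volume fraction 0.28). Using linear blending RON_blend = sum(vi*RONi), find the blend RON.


Linear blending: RON_blend = sum(vi * RONi)
Contribution 1: 0.72 * 91.1 = 65.592
Contribution 2: 0.28 * 75.0 = 21
RON_blend = 65.592 + 21 = 86.592

86.592
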